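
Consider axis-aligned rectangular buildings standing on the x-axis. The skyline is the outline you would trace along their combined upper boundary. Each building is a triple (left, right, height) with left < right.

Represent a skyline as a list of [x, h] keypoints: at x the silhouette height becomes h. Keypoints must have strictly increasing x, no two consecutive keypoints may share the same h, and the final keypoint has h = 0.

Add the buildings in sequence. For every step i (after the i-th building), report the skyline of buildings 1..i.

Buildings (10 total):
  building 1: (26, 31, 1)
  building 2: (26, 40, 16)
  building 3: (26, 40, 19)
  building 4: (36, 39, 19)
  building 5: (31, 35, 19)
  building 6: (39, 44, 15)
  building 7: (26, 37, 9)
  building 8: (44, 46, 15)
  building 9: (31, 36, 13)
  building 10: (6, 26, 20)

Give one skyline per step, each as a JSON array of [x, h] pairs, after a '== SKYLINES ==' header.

== SKYLINES ==
[[26,1],[31,0]]
[[26,16],[40,0]]
[[26,19],[40,0]]
[[26,19],[40,0]]
[[26,19],[40,0]]
[[26,19],[40,15],[44,0]]
[[26,19],[40,15],[44,0]]
[[26,19],[40,15],[46,0]]
[[26,19],[40,15],[46,0]]
[[6,20],[26,19],[40,15],[46,0]]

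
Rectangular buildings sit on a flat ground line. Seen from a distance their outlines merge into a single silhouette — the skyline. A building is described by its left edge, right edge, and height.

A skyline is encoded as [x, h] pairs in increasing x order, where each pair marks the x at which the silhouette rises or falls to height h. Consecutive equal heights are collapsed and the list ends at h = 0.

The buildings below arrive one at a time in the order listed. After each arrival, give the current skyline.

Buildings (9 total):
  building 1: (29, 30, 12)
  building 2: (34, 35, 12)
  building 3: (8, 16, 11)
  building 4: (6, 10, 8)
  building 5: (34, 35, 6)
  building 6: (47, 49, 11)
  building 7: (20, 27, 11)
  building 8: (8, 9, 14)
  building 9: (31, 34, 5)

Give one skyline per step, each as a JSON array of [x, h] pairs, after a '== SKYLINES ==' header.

== SKYLINES ==
[[29,12],[30,0]]
[[29,12],[30,0],[34,12],[35,0]]
[[8,11],[16,0],[29,12],[30,0],[34,12],[35,0]]
[[6,8],[8,11],[16,0],[29,12],[30,0],[34,12],[35,0]]
[[6,8],[8,11],[16,0],[29,12],[30,0],[34,12],[35,0]]
[[6,8],[8,11],[16,0],[29,12],[30,0],[34,12],[35,0],[47,11],[49,0]]
[[6,8],[8,11],[16,0],[20,11],[27,0],[29,12],[30,0],[34,12],[35,0],[47,11],[49,0]]
[[6,8],[8,14],[9,11],[16,0],[20,11],[27,0],[29,12],[30,0],[34,12],[35,0],[47,11],[49,0]]
[[6,8],[8,14],[9,11],[16,0],[20,11],[27,0],[29,12],[30,0],[31,5],[34,12],[35,0],[47,11],[49,0]]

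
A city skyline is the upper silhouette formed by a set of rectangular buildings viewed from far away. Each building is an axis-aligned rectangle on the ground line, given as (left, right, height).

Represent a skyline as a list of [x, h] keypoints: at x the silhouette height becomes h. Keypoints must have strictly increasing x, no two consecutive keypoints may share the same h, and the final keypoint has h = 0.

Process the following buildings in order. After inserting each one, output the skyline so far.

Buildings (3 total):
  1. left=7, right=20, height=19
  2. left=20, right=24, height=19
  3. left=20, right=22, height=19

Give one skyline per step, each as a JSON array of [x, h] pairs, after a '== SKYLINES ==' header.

== SKYLINES ==
[[7,19],[20,0]]
[[7,19],[24,0]]
[[7,19],[24,0]]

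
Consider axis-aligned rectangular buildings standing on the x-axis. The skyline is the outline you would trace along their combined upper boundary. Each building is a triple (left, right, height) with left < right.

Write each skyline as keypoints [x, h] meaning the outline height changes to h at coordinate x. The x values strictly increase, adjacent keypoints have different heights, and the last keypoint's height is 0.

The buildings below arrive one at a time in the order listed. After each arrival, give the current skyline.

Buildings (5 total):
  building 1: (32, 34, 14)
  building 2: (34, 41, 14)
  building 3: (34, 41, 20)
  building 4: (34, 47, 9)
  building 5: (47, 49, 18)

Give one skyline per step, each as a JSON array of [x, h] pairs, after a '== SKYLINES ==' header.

== SKYLINES ==
[[32,14],[34,0]]
[[32,14],[41,0]]
[[32,14],[34,20],[41,0]]
[[32,14],[34,20],[41,9],[47,0]]
[[32,14],[34,20],[41,9],[47,18],[49,0]]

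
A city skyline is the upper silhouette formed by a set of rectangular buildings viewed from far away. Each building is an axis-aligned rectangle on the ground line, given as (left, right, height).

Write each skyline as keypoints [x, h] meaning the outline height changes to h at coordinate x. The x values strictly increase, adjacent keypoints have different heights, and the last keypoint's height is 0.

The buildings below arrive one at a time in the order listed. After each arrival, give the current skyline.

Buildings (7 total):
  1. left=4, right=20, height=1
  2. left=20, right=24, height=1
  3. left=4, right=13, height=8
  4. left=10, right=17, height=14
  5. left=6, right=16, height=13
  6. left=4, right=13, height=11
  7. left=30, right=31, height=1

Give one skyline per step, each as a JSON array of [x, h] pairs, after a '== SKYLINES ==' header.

== SKYLINES ==
[[4,1],[20,0]]
[[4,1],[24,0]]
[[4,8],[13,1],[24,0]]
[[4,8],[10,14],[17,1],[24,0]]
[[4,8],[6,13],[10,14],[17,1],[24,0]]
[[4,11],[6,13],[10,14],[17,1],[24,0]]
[[4,11],[6,13],[10,14],[17,1],[24,0],[30,1],[31,0]]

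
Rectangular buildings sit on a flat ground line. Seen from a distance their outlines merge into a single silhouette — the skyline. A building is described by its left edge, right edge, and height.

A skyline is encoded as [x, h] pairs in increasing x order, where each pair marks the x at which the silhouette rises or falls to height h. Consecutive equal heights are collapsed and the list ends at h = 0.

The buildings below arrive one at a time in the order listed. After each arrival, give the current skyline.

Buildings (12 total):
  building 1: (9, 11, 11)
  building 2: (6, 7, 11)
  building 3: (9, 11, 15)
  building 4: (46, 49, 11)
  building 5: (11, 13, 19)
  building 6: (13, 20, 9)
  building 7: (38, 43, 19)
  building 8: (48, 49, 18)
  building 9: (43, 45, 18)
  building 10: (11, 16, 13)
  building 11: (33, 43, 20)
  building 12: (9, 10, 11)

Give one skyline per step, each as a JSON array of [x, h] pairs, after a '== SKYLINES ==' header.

== SKYLINES ==
[[9,11],[11,0]]
[[6,11],[7,0],[9,11],[11,0]]
[[6,11],[7,0],[9,15],[11,0]]
[[6,11],[7,0],[9,15],[11,0],[46,11],[49,0]]
[[6,11],[7,0],[9,15],[11,19],[13,0],[46,11],[49,0]]
[[6,11],[7,0],[9,15],[11,19],[13,9],[20,0],[46,11],[49,0]]
[[6,11],[7,0],[9,15],[11,19],[13,9],[20,0],[38,19],[43,0],[46,11],[49,0]]
[[6,11],[7,0],[9,15],[11,19],[13,9],[20,0],[38,19],[43,0],[46,11],[48,18],[49,0]]
[[6,11],[7,0],[9,15],[11,19],[13,9],[20,0],[38,19],[43,18],[45,0],[46,11],[48,18],[49,0]]
[[6,11],[7,0],[9,15],[11,19],[13,13],[16,9],[20,0],[38,19],[43,18],[45,0],[46,11],[48,18],[49,0]]
[[6,11],[7,0],[9,15],[11,19],[13,13],[16,9],[20,0],[33,20],[43,18],[45,0],[46,11],[48,18],[49,0]]
[[6,11],[7,0],[9,15],[11,19],[13,13],[16,9],[20,0],[33,20],[43,18],[45,0],[46,11],[48,18],[49,0]]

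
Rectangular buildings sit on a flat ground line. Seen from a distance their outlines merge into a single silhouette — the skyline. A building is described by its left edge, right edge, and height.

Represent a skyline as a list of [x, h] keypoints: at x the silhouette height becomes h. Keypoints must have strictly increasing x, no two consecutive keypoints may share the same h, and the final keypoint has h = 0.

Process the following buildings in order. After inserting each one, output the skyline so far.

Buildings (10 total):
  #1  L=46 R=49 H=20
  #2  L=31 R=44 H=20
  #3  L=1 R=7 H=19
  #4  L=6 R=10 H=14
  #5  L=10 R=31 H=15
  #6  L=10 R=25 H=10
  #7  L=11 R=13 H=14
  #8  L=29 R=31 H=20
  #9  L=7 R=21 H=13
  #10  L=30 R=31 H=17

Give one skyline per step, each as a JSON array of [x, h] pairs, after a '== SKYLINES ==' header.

== SKYLINES ==
[[46,20],[49,0]]
[[31,20],[44,0],[46,20],[49,0]]
[[1,19],[7,0],[31,20],[44,0],[46,20],[49,0]]
[[1,19],[7,14],[10,0],[31,20],[44,0],[46,20],[49,0]]
[[1,19],[7,14],[10,15],[31,20],[44,0],[46,20],[49,0]]
[[1,19],[7,14],[10,15],[31,20],[44,0],[46,20],[49,0]]
[[1,19],[7,14],[10,15],[31,20],[44,0],[46,20],[49,0]]
[[1,19],[7,14],[10,15],[29,20],[44,0],[46,20],[49,0]]
[[1,19],[7,14],[10,15],[29,20],[44,0],[46,20],[49,0]]
[[1,19],[7,14],[10,15],[29,20],[44,0],[46,20],[49,0]]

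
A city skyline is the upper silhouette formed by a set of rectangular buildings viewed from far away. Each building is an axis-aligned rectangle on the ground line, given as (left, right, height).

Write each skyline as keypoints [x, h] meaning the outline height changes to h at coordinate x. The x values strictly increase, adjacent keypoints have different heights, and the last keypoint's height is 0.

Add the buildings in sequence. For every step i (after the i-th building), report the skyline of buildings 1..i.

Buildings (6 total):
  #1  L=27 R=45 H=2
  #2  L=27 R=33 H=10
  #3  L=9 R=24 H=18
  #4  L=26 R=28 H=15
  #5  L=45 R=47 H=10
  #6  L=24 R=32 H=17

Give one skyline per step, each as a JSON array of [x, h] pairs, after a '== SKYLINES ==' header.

== SKYLINES ==
[[27,2],[45,0]]
[[27,10],[33,2],[45,0]]
[[9,18],[24,0],[27,10],[33,2],[45,0]]
[[9,18],[24,0],[26,15],[28,10],[33,2],[45,0]]
[[9,18],[24,0],[26,15],[28,10],[33,2],[45,10],[47,0]]
[[9,18],[24,17],[32,10],[33,2],[45,10],[47,0]]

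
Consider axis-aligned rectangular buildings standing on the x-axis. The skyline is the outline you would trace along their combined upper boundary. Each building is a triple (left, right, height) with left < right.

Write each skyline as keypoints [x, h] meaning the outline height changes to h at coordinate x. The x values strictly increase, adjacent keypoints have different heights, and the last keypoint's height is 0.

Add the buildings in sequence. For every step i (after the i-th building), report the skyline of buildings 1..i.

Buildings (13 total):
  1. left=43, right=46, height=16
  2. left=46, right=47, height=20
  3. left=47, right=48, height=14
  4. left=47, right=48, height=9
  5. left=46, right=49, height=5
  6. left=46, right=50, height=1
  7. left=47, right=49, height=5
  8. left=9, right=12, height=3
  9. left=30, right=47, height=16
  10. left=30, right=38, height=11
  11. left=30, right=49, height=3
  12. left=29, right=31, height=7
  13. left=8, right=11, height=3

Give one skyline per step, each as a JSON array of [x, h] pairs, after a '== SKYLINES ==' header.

== SKYLINES ==
[[43,16],[46,0]]
[[43,16],[46,20],[47,0]]
[[43,16],[46,20],[47,14],[48,0]]
[[43,16],[46,20],[47,14],[48,0]]
[[43,16],[46,20],[47,14],[48,5],[49,0]]
[[43,16],[46,20],[47,14],[48,5],[49,1],[50,0]]
[[43,16],[46,20],[47,14],[48,5],[49,1],[50,0]]
[[9,3],[12,0],[43,16],[46,20],[47,14],[48,5],[49,1],[50,0]]
[[9,3],[12,0],[30,16],[46,20],[47,14],[48,5],[49,1],[50,0]]
[[9,3],[12,0],[30,16],[46,20],[47,14],[48,5],[49,1],[50,0]]
[[9,3],[12,0],[30,16],[46,20],[47,14],[48,5],[49,1],[50,0]]
[[9,3],[12,0],[29,7],[30,16],[46,20],[47,14],[48,5],[49,1],[50,0]]
[[8,3],[12,0],[29,7],[30,16],[46,20],[47,14],[48,5],[49,1],[50,0]]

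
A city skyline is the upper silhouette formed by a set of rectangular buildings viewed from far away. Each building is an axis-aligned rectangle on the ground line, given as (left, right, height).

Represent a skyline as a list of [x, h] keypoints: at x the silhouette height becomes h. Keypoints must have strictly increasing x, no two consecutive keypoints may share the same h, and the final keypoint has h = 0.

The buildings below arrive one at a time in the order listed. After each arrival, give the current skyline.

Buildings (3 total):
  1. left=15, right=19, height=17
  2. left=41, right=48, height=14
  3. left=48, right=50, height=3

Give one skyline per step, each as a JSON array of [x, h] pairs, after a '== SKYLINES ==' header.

== SKYLINES ==
[[15,17],[19,0]]
[[15,17],[19,0],[41,14],[48,0]]
[[15,17],[19,0],[41,14],[48,3],[50,0]]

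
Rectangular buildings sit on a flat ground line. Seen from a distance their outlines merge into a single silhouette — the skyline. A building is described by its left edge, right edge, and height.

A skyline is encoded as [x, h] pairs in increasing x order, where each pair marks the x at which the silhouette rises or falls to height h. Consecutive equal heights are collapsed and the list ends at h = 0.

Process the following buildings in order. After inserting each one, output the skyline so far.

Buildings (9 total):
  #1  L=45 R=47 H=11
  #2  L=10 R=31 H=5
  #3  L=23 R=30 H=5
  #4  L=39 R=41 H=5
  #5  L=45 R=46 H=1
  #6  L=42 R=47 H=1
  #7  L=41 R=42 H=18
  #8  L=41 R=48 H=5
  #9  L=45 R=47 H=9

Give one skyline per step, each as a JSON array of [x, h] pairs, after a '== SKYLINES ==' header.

== SKYLINES ==
[[45,11],[47,0]]
[[10,5],[31,0],[45,11],[47,0]]
[[10,5],[31,0],[45,11],[47,0]]
[[10,5],[31,0],[39,5],[41,0],[45,11],[47,0]]
[[10,5],[31,0],[39,5],[41,0],[45,11],[47,0]]
[[10,5],[31,0],[39,5],[41,0],[42,1],[45,11],[47,0]]
[[10,5],[31,0],[39,5],[41,18],[42,1],[45,11],[47,0]]
[[10,5],[31,0],[39,5],[41,18],[42,5],[45,11],[47,5],[48,0]]
[[10,5],[31,0],[39,5],[41,18],[42,5],[45,11],[47,5],[48,0]]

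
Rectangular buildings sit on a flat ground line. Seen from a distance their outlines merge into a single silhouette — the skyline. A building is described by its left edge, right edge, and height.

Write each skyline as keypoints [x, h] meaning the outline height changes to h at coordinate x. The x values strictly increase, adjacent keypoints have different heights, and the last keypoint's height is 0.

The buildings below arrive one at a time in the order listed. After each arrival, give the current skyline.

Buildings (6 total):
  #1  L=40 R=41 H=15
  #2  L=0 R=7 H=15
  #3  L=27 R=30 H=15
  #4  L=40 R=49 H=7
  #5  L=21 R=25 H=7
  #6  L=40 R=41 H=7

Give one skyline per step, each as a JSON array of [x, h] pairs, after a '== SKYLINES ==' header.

== SKYLINES ==
[[40,15],[41,0]]
[[0,15],[7,0],[40,15],[41,0]]
[[0,15],[7,0],[27,15],[30,0],[40,15],[41,0]]
[[0,15],[7,0],[27,15],[30,0],[40,15],[41,7],[49,0]]
[[0,15],[7,0],[21,7],[25,0],[27,15],[30,0],[40,15],[41,7],[49,0]]
[[0,15],[7,0],[21,7],[25,0],[27,15],[30,0],[40,15],[41,7],[49,0]]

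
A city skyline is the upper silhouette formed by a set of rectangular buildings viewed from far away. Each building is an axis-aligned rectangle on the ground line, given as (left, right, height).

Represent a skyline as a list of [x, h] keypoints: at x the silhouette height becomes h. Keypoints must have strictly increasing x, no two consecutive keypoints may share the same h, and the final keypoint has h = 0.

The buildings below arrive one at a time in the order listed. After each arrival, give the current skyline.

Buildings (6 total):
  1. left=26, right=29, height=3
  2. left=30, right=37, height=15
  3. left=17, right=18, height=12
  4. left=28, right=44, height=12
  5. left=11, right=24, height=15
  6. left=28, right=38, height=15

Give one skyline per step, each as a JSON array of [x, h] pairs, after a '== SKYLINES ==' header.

== SKYLINES ==
[[26,3],[29,0]]
[[26,3],[29,0],[30,15],[37,0]]
[[17,12],[18,0],[26,3],[29,0],[30,15],[37,0]]
[[17,12],[18,0],[26,3],[28,12],[30,15],[37,12],[44,0]]
[[11,15],[24,0],[26,3],[28,12],[30,15],[37,12],[44,0]]
[[11,15],[24,0],[26,3],[28,15],[38,12],[44,0]]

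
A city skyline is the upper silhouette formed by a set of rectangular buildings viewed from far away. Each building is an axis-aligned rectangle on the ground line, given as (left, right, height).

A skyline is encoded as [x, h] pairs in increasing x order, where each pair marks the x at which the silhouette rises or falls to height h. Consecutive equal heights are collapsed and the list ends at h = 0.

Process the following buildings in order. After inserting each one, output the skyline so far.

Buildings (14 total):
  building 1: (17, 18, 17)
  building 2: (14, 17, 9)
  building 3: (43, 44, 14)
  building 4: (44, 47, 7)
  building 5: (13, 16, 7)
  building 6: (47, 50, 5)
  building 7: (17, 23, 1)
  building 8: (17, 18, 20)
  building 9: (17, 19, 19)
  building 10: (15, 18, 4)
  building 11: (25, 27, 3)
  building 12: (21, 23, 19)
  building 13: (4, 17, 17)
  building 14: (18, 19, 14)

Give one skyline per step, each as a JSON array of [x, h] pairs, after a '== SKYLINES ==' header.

== SKYLINES ==
[[17,17],[18,0]]
[[14,9],[17,17],[18,0]]
[[14,9],[17,17],[18,0],[43,14],[44,0]]
[[14,9],[17,17],[18,0],[43,14],[44,7],[47,0]]
[[13,7],[14,9],[17,17],[18,0],[43,14],[44,7],[47,0]]
[[13,7],[14,9],[17,17],[18,0],[43,14],[44,7],[47,5],[50,0]]
[[13,7],[14,9],[17,17],[18,1],[23,0],[43,14],[44,7],[47,5],[50,0]]
[[13,7],[14,9],[17,20],[18,1],[23,0],[43,14],[44,7],[47,5],[50,0]]
[[13,7],[14,9],[17,20],[18,19],[19,1],[23,0],[43,14],[44,7],[47,5],[50,0]]
[[13,7],[14,9],[17,20],[18,19],[19,1],[23,0],[43,14],[44,7],[47,5],[50,0]]
[[13,7],[14,9],[17,20],[18,19],[19,1],[23,0],[25,3],[27,0],[43,14],[44,7],[47,5],[50,0]]
[[13,7],[14,9],[17,20],[18,19],[19,1],[21,19],[23,0],[25,3],[27,0],[43,14],[44,7],[47,5],[50,0]]
[[4,17],[17,20],[18,19],[19,1],[21,19],[23,0],[25,3],[27,0],[43,14],[44,7],[47,5],[50,0]]
[[4,17],[17,20],[18,19],[19,1],[21,19],[23,0],[25,3],[27,0],[43,14],[44,7],[47,5],[50,0]]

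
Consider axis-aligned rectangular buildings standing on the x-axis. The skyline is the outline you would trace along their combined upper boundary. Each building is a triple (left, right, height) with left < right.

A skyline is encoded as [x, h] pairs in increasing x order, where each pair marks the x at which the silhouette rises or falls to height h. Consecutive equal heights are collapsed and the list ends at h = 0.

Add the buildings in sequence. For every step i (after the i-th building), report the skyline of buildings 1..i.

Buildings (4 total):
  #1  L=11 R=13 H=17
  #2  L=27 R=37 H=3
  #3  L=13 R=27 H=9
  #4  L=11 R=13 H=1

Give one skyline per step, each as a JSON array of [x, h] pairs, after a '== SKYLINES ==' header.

== SKYLINES ==
[[11,17],[13,0]]
[[11,17],[13,0],[27,3],[37,0]]
[[11,17],[13,9],[27,3],[37,0]]
[[11,17],[13,9],[27,3],[37,0]]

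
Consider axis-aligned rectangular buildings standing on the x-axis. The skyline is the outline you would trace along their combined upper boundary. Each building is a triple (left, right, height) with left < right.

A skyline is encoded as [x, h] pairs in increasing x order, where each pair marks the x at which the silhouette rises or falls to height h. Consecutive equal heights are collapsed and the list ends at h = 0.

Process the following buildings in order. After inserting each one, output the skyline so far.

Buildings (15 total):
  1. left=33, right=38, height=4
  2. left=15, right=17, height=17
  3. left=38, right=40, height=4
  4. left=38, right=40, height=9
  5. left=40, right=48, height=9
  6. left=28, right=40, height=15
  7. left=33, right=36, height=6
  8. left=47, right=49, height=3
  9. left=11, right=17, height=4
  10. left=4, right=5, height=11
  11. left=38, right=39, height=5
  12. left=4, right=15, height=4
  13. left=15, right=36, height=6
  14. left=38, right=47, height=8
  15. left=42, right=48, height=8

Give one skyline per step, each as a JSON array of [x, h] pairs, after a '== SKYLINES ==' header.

== SKYLINES ==
[[33,4],[38,0]]
[[15,17],[17,0],[33,4],[38,0]]
[[15,17],[17,0],[33,4],[40,0]]
[[15,17],[17,0],[33,4],[38,9],[40,0]]
[[15,17],[17,0],[33,4],[38,9],[48,0]]
[[15,17],[17,0],[28,15],[40,9],[48,0]]
[[15,17],[17,0],[28,15],[40,9],[48,0]]
[[15,17],[17,0],[28,15],[40,9],[48,3],[49,0]]
[[11,4],[15,17],[17,0],[28,15],[40,9],[48,3],[49,0]]
[[4,11],[5,0],[11,4],[15,17],[17,0],[28,15],[40,9],[48,3],[49,0]]
[[4,11],[5,0],[11,4],[15,17],[17,0],[28,15],[40,9],[48,3],[49,0]]
[[4,11],[5,4],[15,17],[17,0],[28,15],[40,9],[48,3],[49,0]]
[[4,11],[5,4],[15,17],[17,6],[28,15],[40,9],[48,3],[49,0]]
[[4,11],[5,4],[15,17],[17,6],[28,15],[40,9],[48,3],[49,0]]
[[4,11],[5,4],[15,17],[17,6],[28,15],[40,9],[48,3],[49,0]]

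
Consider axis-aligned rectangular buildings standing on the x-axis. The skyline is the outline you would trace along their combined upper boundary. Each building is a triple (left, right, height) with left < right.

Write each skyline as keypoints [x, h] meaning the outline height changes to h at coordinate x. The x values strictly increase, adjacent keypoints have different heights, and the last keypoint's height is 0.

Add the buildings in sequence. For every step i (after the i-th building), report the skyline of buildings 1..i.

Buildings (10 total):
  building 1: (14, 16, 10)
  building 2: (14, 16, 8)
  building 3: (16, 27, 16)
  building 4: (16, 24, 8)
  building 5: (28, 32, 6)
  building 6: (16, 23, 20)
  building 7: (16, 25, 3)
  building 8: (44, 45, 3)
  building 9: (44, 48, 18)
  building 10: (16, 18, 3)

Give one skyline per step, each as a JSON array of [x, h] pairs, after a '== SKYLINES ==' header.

== SKYLINES ==
[[14,10],[16,0]]
[[14,10],[16,0]]
[[14,10],[16,16],[27,0]]
[[14,10],[16,16],[27,0]]
[[14,10],[16,16],[27,0],[28,6],[32,0]]
[[14,10],[16,20],[23,16],[27,0],[28,6],[32,0]]
[[14,10],[16,20],[23,16],[27,0],[28,6],[32,0]]
[[14,10],[16,20],[23,16],[27,0],[28,6],[32,0],[44,3],[45,0]]
[[14,10],[16,20],[23,16],[27,0],[28,6],[32,0],[44,18],[48,0]]
[[14,10],[16,20],[23,16],[27,0],[28,6],[32,0],[44,18],[48,0]]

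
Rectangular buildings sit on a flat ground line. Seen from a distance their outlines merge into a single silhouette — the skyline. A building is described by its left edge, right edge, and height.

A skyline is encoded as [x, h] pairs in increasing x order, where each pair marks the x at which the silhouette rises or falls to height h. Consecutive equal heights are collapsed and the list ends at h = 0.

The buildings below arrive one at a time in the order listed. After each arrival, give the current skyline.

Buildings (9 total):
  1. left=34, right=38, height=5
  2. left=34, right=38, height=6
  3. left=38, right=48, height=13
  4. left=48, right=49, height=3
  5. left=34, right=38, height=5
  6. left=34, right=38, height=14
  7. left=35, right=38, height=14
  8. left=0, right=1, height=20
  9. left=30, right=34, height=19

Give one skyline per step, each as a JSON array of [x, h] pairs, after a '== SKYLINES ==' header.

== SKYLINES ==
[[34,5],[38,0]]
[[34,6],[38,0]]
[[34,6],[38,13],[48,0]]
[[34,6],[38,13],[48,3],[49,0]]
[[34,6],[38,13],[48,3],[49,0]]
[[34,14],[38,13],[48,3],[49,0]]
[[34,14],[38,13],[48,3],[49,0]]
[[0,20],[1,0],[34,14],[38,13],[48,3],[49,0]]
[[0,20],[1,0],[30,19],[34,14],[38,13],[48,3],[49,0]]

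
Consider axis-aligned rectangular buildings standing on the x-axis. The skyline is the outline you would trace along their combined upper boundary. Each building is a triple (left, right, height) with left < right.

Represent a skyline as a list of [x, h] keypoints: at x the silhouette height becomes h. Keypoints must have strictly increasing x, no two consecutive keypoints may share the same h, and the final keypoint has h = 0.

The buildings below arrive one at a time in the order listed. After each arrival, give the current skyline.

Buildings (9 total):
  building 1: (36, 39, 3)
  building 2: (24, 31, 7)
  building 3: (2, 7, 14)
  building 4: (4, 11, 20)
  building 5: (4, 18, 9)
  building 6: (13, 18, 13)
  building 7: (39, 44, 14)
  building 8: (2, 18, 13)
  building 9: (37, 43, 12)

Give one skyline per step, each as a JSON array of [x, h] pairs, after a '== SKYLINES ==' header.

== SKYLINES ==
[[36,3],[39,0]]
[[24,7],[31,0],[36,3],[39,0]]
[[2,14],[7,0],[24,7],[31,0],[36,3],[39,0]]
[[2,14],[4,20],[11,0],[24,7],[31,0],[36,3],[39,0]]
[[2,14],[4,20],[11,9],[18,0],[24,7],[31,0],[36,3],[39,0]]
[[2,14],[4,20],[11,9],[13,13],[18,0],[24,7],[31,0],[36,3],[39,0]]
[[2,14],[4,20],[11,9],[13,13],[18,0],[24,7],[31,0],[36,3],[39,14],[44,0]]
[[2,14],[4,20],[11,13],[18,0],[24,7],[31,0],[36,3],[39,14],[44,0]]
[[2,14],[4,20],[11,13],[18,0],[24,7],[31,0],[36,3],[37,12],[39,14],[44,0]]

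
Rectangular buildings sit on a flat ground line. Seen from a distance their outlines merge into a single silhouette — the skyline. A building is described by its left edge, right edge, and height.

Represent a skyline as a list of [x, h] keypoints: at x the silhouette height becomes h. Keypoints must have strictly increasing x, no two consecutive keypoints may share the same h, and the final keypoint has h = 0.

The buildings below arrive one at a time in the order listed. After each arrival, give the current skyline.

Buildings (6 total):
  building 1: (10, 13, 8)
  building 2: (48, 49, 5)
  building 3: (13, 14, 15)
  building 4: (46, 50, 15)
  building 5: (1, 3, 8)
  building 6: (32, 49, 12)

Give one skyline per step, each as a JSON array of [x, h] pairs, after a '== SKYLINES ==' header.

== SKYLINES ==
[[10,8],[13,0]]
[[10,8],[13,0],[48,5],[49,0]]
[[10,8],[13,15],[14,0],[48,5],[49,0]]
[[10,8],[13,15],[14,0],[46,15],[50,0]]
[[1,8],[3,0],[10,8],[13,15],[14,0],[46,15],[50,0]]
[[1,8],[3,0],[10,8],[13,15],[14,0],[32,12],[46,15],[50,0]]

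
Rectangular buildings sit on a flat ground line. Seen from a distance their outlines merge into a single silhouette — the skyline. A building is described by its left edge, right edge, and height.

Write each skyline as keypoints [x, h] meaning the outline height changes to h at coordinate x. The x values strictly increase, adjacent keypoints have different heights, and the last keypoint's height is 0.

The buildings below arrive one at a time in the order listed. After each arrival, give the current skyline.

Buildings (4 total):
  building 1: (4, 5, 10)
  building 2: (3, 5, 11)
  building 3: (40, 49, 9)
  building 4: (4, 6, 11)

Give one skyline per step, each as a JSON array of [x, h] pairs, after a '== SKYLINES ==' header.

== SKYLINES ==
[[4,10],[5,0]]
[[3,11],[5,0]]
[[3,11],[5,0],[40,9],[49,0]]
[[3,11],[6,0],[40,9],[49,0]]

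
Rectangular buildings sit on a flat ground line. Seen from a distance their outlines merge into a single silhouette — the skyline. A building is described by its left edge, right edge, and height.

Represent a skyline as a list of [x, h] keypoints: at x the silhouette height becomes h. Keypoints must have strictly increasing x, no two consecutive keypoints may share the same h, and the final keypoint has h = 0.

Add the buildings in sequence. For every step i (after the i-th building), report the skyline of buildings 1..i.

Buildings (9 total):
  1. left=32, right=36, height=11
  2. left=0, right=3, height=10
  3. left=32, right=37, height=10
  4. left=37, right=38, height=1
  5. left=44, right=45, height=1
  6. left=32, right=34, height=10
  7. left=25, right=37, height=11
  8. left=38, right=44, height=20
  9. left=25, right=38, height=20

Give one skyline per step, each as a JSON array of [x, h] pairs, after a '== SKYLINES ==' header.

== SKYLINES ==
[[32,11],[36,0]]
[[0,10],[3,0],[32,11],[36,0]]
[[0,10],[3,0],[32,11],[36,10],[37,0]]
[[0,10],[3,0],[32,11],[36,10],[37,1],[38,0]]
[[0,10],[3,0],[32,11],[36,10],[37,1],[38,0],[44,1],[45,0]]
[[0,10],[3,0],[32,11],[36,10],[37,1],[38,0],[44,1],[45,0]]
[[0,10],[3,0],[25,11],[37,1],[38,0],[44,1],[45,0]]
[[0,10],[3,0],[25,11],[37,1],[38,20],[44,1],[45,0]]
[[0,10],[3,0],[25,20],[44,1],[45,0]]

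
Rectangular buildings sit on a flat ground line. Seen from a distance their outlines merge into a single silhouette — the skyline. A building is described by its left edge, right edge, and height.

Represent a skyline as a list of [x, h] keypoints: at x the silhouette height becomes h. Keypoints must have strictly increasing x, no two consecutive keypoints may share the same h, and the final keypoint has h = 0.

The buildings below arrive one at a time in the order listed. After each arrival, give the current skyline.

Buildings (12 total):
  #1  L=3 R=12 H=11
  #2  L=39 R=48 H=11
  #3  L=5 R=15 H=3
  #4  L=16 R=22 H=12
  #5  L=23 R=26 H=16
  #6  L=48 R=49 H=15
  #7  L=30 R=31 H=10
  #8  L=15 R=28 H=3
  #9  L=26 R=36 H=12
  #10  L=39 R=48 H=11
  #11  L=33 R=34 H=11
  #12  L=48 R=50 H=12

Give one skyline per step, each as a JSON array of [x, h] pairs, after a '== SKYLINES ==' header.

== SKYLINES ==
[[3,11],[12,0]]
[[3,11],[12,0],[39,11],[48,0]]
[[3,11],[12,3],[15,0],[39,11],[48,0]]
[[3,11],[12,3],[15,0],[16,12],[22,0],[39,11],[48,0]]
[[3,11],[12,3],[15,0],[16,12],[22,0],[23,16],[26,0],[39,11],[48,0]]
[[3,11],[12,3],[15,0],[16,12],[22,0],[23,16],[26,0],[39,11],[48,15],[49,0]]
[[3,11],[12,3],[15,0],[16,12],[22,0],[23,16],[26,0],[30,10],[31,0],[39,11],[48,15],[49,0]]
[[3,11],[12,3],[16,12],[22,3],[23,16],[26,3],[28,0],[30,10],[31,0],[39,11],[48,15],[49,0]]
[[3,11],[12,3],[16,12],[22,3],[23,16],[26,12],[36,0],[39,11],[48,15],[49,0]]
[[3,11],[12,3],[16,12],[22,3],[23,16],[26,12],[36,0],[39,11],[48,15],[49,0]]
[[3,11],[12,3],[16,12],[22,3],[23,16],[26,12],[36,0],[39,11],[48,15],[49,0]]
[[3,11],[12,3],[16,12],[22,3],[23,16],[26,12],[36,0],[39,11],[48,15],[49,12],[50,0]]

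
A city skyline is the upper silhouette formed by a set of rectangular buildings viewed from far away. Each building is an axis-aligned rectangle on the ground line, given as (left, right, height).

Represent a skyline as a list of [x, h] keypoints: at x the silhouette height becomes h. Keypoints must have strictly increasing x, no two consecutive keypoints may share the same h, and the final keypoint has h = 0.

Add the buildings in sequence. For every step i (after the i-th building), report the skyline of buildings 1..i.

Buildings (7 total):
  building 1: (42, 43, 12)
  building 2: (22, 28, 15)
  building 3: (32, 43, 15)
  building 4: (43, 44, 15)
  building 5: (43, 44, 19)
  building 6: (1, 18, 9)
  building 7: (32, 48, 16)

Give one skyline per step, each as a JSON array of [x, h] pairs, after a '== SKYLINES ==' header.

== SKYLINES ==
[[42,12],[43,0]]
[[22,15],[28,0],[42,12],[43,0]]
[[22,15],[28,0],[32,15],[43,0]]
[[22,15],[28,0],[32,15],[44,0]]
[[22,15],[28,0],[32,15],[43,19],[44,0]]
[[1,9],[18,0],[22,15],[28,0],[32,15],[43,19],[44,0]]
[[1,9],[18,0],[22,15],[28,0],[32,16],[43,19],[44,16],[48,0]]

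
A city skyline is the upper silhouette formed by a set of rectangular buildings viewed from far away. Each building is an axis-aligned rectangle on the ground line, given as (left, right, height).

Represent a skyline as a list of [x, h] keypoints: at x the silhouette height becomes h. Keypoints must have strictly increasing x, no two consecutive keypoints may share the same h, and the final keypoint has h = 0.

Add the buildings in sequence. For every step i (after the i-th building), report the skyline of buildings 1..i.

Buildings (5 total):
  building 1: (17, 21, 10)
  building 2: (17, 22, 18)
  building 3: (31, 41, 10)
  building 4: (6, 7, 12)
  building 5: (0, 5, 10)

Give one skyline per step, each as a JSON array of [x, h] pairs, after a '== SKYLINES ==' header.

== SKYLINES ==
[[17,10],[21,0]]
[[17,18],[22,0]]
[[17,18],[22,0],[31,10],[41,0]]
[[6,12],[7,0],[17,18],[22,0],[31,10],[41,0]]
[[0,10],[5,0],[6,12],[7,0],[17,18],[22,0],[31,10],[41,0]]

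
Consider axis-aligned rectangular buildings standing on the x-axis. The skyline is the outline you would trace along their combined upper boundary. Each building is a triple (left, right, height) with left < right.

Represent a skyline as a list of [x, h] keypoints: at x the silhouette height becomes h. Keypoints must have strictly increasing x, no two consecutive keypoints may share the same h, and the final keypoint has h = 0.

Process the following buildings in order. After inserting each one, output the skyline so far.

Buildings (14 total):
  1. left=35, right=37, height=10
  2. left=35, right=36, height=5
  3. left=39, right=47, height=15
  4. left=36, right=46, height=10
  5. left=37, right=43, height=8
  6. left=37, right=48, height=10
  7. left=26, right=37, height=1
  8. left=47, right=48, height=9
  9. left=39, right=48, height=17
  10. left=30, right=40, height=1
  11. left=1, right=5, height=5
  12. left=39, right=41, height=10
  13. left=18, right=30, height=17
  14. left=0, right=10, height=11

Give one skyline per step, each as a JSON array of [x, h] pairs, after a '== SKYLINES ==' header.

== SKYLINES ==
[[35,10],[37,0]]
[[35,10],[37,0]]
[[35,10],[37,0],[39,15],[47,0]]
[[35,10],[39,15],[47,0]]
[[35,10],[39,15],[47,0]]
[[35,10],[39,15],[47,10],[48,0]]
[[26,1],[35,10],[39,15],[47,10],[48,0]]
[[26,1],[35,10],[39,15],[47,10],[48,0]]
[[26,1],[35,10],[39,17],[48,0]]
[[26,1],[35,10],[39,17],[48,0]]
[[1,5],[5,0],[26,1],[35,10],[39,17],[48,0]]
[[1,5],[5,0],[26,1],[35,10],[39,17],[48,0]]
[[1,5],[5,0],[18,17],[30,1],[35,10],[39,17],[48,0]]
[[0,11],[10,0],[18,17],[30,1],[35,10],[39,17],[48,0]]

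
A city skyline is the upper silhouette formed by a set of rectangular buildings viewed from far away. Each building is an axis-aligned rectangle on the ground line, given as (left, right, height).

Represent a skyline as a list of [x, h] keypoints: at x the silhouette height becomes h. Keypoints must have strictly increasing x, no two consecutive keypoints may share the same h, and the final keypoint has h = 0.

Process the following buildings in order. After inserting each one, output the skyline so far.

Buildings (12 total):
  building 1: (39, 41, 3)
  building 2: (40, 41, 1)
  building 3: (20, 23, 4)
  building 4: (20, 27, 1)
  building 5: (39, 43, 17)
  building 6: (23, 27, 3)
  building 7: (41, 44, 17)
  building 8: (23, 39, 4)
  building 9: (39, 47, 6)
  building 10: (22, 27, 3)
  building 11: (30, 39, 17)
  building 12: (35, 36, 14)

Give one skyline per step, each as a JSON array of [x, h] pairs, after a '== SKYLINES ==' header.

== SKYLINES ==
[[39,3],[41,0]]
[[39,3],[41,0]]
[[20,4],[23,0],[39,3],[41,0]]
[[20,4],[23,1],[27,0],[39,3],[41,0]]
[[20,4],[23,1],[27,0],[39,17],[43,0]]
[[20,4],[23,3],[27,0],[39,17],[43,0]]
[[20,4],[23,3],[27,0],[39,17],[44,0]]
[[20,4],[39,17],[44,0]]
[[20,4],[39,17],[44,6],[47,0]]
[[20,4],[39,17],[44,6],[47,0]]
[[20,4],[30,17],[44,6],[47,0]]
[[20,4],[30,17],[44,6],[47,0]]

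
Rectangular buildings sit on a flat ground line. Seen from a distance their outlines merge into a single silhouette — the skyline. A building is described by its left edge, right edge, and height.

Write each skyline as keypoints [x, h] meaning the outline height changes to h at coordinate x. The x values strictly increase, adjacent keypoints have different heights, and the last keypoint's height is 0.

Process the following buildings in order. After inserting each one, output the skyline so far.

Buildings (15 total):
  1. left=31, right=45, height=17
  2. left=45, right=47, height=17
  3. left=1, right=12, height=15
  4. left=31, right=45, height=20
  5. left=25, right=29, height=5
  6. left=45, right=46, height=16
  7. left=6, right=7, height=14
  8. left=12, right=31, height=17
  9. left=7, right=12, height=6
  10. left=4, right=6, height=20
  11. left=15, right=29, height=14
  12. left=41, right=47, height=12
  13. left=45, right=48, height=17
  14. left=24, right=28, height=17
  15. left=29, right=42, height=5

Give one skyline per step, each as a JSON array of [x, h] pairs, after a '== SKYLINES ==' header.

== SKYLINES ==
[[31,17],[45,0]]
[[31,17],[47,0]]
[[1,15],[12,0],[31,17],[47,0]]
[[1,15],[12,0],[31,20],[45,17],[47,0]]
[[1,15],[12,0],[25,5],[29,0],[31,20],[45,17],[47,0]]
[[1,15],[12,0],[25,5],[29,0],[31,20],[45,17],[47,0]]
[[1,15],[12,0],[25,5],[29,0],[31,20],[45,17],[47,0]]
[[1,15],[12,17],[31,20],[45,17],[47,0]]
[[1,15],[12,17],[31,20],[45,17],[47,0]]
[[1,15],[4,20],[6,15],[12,17],[31,20],[45,17],[47,0]]
[[1,15],[4,20],[6,15],[12,17],[31,20],[45,17],[47,0]]
[[1,15],[4,20],[6,15],[12,17],[31,20],[45,17],[47,0]]
[[1,15],[4,20],[6,15],[12,17],[31,20],[45,17],[48,0]]
[[1,15],[4,20],[6,15],[12,17],[31,20],[45,17],[48,0]]
[[1,15],[4,20],[6,15],[12,17],[31,20],[45,17],[48,0]]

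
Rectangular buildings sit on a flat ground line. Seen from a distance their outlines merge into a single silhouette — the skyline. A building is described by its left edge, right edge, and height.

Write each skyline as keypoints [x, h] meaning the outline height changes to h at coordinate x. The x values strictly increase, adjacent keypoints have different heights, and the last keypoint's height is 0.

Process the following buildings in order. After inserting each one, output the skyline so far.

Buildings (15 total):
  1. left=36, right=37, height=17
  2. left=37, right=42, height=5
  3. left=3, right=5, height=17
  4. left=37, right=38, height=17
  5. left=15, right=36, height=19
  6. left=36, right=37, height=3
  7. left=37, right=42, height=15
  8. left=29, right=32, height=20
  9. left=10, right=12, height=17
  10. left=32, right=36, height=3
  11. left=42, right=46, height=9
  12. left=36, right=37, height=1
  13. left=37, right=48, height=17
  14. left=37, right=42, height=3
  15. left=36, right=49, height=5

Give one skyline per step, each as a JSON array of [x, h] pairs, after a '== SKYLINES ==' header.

== SKYLINES ==
[[36,17],[37,0]]
[[36,17],[37,5],[42,0]]
[[3,17],[5,0],[36,17],[37,5],[42,0]]
[[3,17],[5,0],[36,17],[38,5],[42,0]]
[[3,17],[5,0],[15,19],[36,17],[38,5],[42,0]]
[[3,17],[5,0],[15,19],[36,17],[38,5],[42,0]]
[[3,17],[5,0],[15,19],[36,17],[38,15],[42,0]]
[[3,17],[5,0],[15,19],[29,20],[32,19],[36,17],[38,15],[42,0]]
[[3,17],[5,0],[10,17],[12,0],[15,19],[29,20],[32,19],[36,17],[38,15],[42,0]]
[[3,17],[5,0],[10,17],[12,0],[15,19],[29,20],[32,19],[36,17],[38,15],[42,0]]
[[3,17],[5,0],[10,17],[12,0],[15,19],[29,20],[32,19],[36,17],[38,15],[42,9],[46,0]]
[[3,17],[5,0],[10,17],[12,0],[15,19],[29,20],[32,19],[36,17],[38,15],[42,9],[46,0]]
[[3,17],[5,0],[10,17],[12,0],[15,19],[29,20],[32,19],[36,17],[48,0]]
[[3,17],[5,0],[10,17],[12,0],[15,19],[29,20],[32,19],[36,17],[48,0]]
[[3,17],[5,0],[10,17],[12,0],[15,19],[29,20],[32,19],[36,17],[48,5],[49,0]]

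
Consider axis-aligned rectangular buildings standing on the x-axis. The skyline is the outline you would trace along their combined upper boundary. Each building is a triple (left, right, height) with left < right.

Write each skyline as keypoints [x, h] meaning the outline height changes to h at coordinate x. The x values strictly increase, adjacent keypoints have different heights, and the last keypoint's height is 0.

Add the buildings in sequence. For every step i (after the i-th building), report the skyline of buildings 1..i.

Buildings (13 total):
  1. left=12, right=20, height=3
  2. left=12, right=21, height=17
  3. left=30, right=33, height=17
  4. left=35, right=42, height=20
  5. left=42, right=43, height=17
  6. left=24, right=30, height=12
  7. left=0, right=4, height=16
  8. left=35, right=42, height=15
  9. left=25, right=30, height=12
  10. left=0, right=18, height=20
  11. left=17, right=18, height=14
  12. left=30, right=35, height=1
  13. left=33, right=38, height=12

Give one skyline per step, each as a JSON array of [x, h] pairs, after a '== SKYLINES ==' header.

== SKYLINES ==
[[12,3],[20,0]]
[[12,17],[21,0]]
[[12,17],[21,0],[30,17],[33,0]]
[[12,17],[21,0],[30,17],[33,0],[35,20],[42,0]]
[[12,17],[21,0],[30,17],[33,0],[35,20],[42,17],[43,0]]
[[12,17],[21,0],[24,12],[30,17],[33,0],[35,20],[42,17],[43,0]]
[[0,16],[4,0],[12,17],[21,0],[24,12],[30,17],[33,0],[35,20],[42,17],[43,0]]
[[0,16],[4,0],[12,17],[21,0],[24,12],[30,17],[33,0],[35,20],[42,17],[43,0]]
[[0,16],[4,0],[12,17],[21,0],[24,12],[30,17],[33,0],[35,20],[42,17],[43,0]]
[[0,20],[18,17],[21,0],[24,12],[30,17],[33,0],[35,20],[42,17],[43,0]]
[[0,20],[18,17],[21,0],[24,12],[30,17],[33,0],[35,20],[42,17],[43,0]]
[[0,20],[18,17],[21,0],[24,12],[30,17],[33,1],[35,20],[42,17],[43,0]]
[[0,20],[18,17],[21,0],[24,12],[30,17],[33,12],[35,20],[42,17],[43,0]]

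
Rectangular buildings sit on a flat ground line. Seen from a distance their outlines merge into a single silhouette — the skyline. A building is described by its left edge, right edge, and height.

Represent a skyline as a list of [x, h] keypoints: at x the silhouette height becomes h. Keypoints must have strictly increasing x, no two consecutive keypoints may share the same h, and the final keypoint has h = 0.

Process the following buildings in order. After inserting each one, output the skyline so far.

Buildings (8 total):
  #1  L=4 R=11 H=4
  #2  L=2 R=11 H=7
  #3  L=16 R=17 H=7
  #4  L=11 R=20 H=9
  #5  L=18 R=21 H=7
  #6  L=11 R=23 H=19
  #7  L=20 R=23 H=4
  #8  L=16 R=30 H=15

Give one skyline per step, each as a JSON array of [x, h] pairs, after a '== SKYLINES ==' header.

== SKYLINES ==
[[4,4],[11,0]]
[[2,7],[11,0]]
[[2,7],[11,0],[16,7],[17,0]]
[[2,7],[11,9],[20,0]]
[[2,7],[11,9],[20,7],[21,0]]
[[2,7],[11,19],[23,0]]
[[2,7],[11,19],[23,0]]
[[2,7],[11,19],[23,15],[30,0]]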